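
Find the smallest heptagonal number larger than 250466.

250747

Solve n(5n−3)/2 > 250466 for integer n.
The largest n with value ≤ 250466 is 316 (since 249166 ≤ 250466 < 250747), so the first above is n = 317, value 250747.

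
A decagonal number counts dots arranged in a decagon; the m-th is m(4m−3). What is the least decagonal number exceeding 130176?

130501

Solve n(4n−3) > 130176 for integer n.
The largest n with value ≤ 130176 is 180 (since 129060 ≤ 130176 < 130501), so the first above is n = 181, value 130501.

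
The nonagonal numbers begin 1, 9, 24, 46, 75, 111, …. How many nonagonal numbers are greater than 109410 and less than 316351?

The n-th nonagonal number is n(7n−5)/2.
Smallest index with value > 109410: n = 178 (giving 110449).
Largest index with value < 316351: n = 300 (giving 314250).
Indices 178 through 300: 123 terms.

123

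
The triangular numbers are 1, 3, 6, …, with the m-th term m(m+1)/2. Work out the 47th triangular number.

1128

The 47th triangular number is n(n+1)/2 with n = 47.
47·48/2 = 2256/2 = 1128.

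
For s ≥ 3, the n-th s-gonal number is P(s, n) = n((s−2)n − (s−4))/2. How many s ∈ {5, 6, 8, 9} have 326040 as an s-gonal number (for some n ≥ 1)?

1

s = 5: P(5, 466) = 325501 and P(5, 467) = 326900; 326040 is not s-gonal.
s = 6: P(6, 404) = 326028 and P(6, 405) = 327645; 326040 is not s-gonal.
s = 8: P(8, 330) = 326040. ✓
s = 9: P(9, 305) = 324825 and P(9, 306) = 326961; 326040 is not s-gonal.
Hits: s ∈ {8} → 1.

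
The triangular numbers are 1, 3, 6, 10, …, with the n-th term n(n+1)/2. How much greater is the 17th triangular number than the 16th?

17

Consecutive triangular numbers differ by n: T_{17} − T_{16} = 17.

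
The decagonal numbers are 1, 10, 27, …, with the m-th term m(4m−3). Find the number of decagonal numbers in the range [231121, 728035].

187

The n-th decagonal number is n(4n−3).
Smallest index with value ≥ 231121: n = 241 (giving 231601).
Largest index with value ≤ 728035: n = 427 (giving 728035).
Indices 241 through 427: 187 terms.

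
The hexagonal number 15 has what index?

Set n(2n−1) = 15, giving 2n² − n − 15 = 0.
The discriminant is 1 + 8·15 = 121, and √121 = 11.
So n = (1 + 11) / 4 = 12/4 = 3.

3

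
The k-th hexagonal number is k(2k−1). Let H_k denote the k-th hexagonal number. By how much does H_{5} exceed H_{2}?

39

5·(2·5 − 1) = 45 and 2·(2·2 − 1) = 6.
Difference: 45 − 6 = 39.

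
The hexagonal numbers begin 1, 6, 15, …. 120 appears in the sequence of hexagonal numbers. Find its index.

8

Set n(2n−1) = 120, giving 2n² − n − 120 = 0.
The discriminant is 1 + 8·120 = 961, and √961 = 31.
So n = (1 + 31) / 4 = 32/4 = 8.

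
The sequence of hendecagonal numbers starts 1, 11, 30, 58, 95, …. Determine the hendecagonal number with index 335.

503840

335·(9·335 − 7)/2 = 335·3008/2 = 335·1504 = 503840.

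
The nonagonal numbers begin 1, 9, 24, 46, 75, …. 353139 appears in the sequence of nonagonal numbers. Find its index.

318

Set n(7n−5)/2 = 353139, giving 7n² − 5n − 706278 = 0.
So n = (5 + 4447) / 14 = 4452/14 = 318.
Check: 318·(7·318 − 5)/2 = 353139. ✓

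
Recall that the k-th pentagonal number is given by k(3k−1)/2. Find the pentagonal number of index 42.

The 42nd pentagonal number is n(3n−1)/2 with n = 42.
42·(3·42 − 1)/2 = 42·125/2 = 2625.

2625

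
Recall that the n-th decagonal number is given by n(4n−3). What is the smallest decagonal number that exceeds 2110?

2232

Solve n(4n−3) > 2110 for integer n.
The largest n with value ≤ 2110 is 23 (since 2047 ≤ 2110 < 2232), so the first above is n = 24, value 2232.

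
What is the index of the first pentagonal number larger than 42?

6

Solve n(3n−1)/2 > 42 for integer n.
The largest n with value ≤ 42 is 5 (since 35 ≤ 42 < 51), so the first above is n = 6, value 51.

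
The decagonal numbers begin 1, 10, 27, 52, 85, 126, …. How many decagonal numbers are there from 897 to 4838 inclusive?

20

The n-th decagonal number is n(4n−3).
Smallest index with value ≥ 897: n = 16 (giving 976).
Largest index with value ≤ 4838: n = 35 (giving 4795).
Indices 16 through 35: 20 terms.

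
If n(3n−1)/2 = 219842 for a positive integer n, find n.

Set n(3n−1)/2 = 219842, giving 3n² − n − 439684 = 0.
So n = (1 + 2297) / 6 = 2298/6 = 383.

383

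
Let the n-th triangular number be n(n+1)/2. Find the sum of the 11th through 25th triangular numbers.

2705

Σ i(i+1)/2 = (Σi² + Σi) / 2 over i = 11..25.
Σi = 325 − 55 = 270 and Σi² = 5525 − 385 = 5140.
(1·5140 + 1·270) / 2 = 5410/2 = 2705.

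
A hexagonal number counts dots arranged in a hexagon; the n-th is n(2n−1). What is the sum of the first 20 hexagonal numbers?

Σ i(2i−1) = 2Σi² − Σi over i = 1..20.
Σi = 210 and Σi² = 2870.
2·2870 − 1·210 = 5530.

5530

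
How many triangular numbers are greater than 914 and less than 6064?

The n-th triangular number is n(n+1)/2.
Smallest index with value > 914: n = 43 (giving 946).
Largest index with value < 6064: n = 109 (giving 5995).
Indices 43 through 109: 67 terms.

67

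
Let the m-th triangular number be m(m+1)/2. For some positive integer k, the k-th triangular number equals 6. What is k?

3

Set n(n+1)/2 = 6, giving n² + n − 12 = 0.
The discriminant is 1 + 8·6 = 49, and √49 = 7.
So n = (-1 + 7) / 2 = 6/2 = 3.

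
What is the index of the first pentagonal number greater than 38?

6

Solve n(3n−1)/2 > 38 for integer n.
The largest n with value ≤ 38 is 5 (since 35 ≤ 38 < 51), so the first above is n = 6, value 51.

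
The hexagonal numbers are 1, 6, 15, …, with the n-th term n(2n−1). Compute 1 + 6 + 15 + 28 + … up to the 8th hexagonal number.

372

Σ i(2i−1) = 2Σi² − Σi over i = 1..8.
Σi = 36 and Σi² = 204.
2·204 − 1·36 = 372.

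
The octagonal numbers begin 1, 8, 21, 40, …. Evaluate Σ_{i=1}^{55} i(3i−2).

Σ i(3i−2) = 3Σi² − 2Σi over i = 1..55.
Σi = 1540 and Σi² = 56980.
3·56980 − 2·1540 = 167860.

167860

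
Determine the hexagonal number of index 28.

28·(2·28 − 1) = 28·55 = 1540.

1540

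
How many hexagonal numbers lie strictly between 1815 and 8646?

The n-th hexagonal number is n(2n−1).
Smallest index with value > 1815: n = 31 (giving 1891).
Largest index with value < 8646: n = 65 (giving 8385).
Indices 31 through 65: 35 terms.

35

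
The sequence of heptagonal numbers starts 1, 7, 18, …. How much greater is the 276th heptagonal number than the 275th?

1376

Consecutive heptagonal numbers differ by 5n − 4: here 5·276 − 4 = 1376.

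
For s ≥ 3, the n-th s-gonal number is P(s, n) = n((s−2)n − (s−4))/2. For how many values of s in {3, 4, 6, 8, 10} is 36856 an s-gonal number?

2

s = 3: P(3, 271) = 36856. ✓
s = 4: P(4, 191) = 36481 and P(4, 192) = 36864; 36856 is not s-gonal.
s = 6: P(6, 136) = 36856. ✓
s = 8: P(8, 111) = 36741 and P(8, 112) = 37408; 36856 is not s-gonal.
s = 10: P(10, 96) = 36576 and P(10, 97) = 37345; 36856 is not s-gonal.
Hits: s ∈ {3, 6} → 2.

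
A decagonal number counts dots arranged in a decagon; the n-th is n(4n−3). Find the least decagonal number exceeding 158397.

159400

Solve n(4n−3) > 158397 for integer n.
The largest n with value ≤ 158397 is 199 (since 157807 ≤ 158397 < 159400), so the first above is n = 200, value 159400.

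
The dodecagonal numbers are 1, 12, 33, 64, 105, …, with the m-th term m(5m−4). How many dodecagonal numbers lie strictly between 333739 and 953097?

The n-th dodecagonal number is n(5n−4).
Smallest index with value > 333739: n = 259 (giving 334369).
Largest index with value < 953097: n = 436 (giving 948736).
Indices 259 through 436: 178 terms.

178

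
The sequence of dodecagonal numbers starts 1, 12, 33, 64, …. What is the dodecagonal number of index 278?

The 278th dodecagonal number is n(5n−4) with n = 278.
278·(5·278 − 4) = 278·1386 = 385308.

385308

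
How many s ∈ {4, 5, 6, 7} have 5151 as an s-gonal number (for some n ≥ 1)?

1

s = 4: P(4, 71) = 5041 and P(4, 72) = 5184; 5151 is not s-gonal.
s = 5: P(5, 58) = 5017 and P(5, 59) = 5192; 5151 is not s-gonal.
s = 6: P(6, 51) = 5151. ✓
s = 7: P(7, 45) = 4995 and P(7, 46) = 5221; 5151 is not s-gonal.
Hits: s ∈ {6} → 1.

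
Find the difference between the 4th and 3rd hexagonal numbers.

13

Consecutive hexagonal numbers differ by 4n − 3: here 4·4 − 3 = 13.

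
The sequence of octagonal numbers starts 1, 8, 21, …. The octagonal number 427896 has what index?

Set n(3n−2) = 427896, giving 3n² − 2n − 427896 = 0.
So n = (2 + 2266) / 6 = 2268/6 = 378.

378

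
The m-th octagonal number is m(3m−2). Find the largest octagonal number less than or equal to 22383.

Solve n(3n−2) ≤ 22383 for integer n.
n = 86 gives 22016 ≤ 22383, while n = 87 gives 22533 > 22383; so the answer is 22016.

22016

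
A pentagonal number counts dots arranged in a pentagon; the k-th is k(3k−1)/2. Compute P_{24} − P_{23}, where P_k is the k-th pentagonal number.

70

Consecutive pentagonal numbers differ by 3n − 2: here 3·24 − 2 = 70.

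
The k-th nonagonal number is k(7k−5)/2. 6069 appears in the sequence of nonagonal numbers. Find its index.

Set n(7n−5)/2 = 6069, giving 7n² − 5n − 12138 = 0.
The discriminant is 25 + 56·6069 = 339889, and √339889 = 583.
So n = (5 + 583) / 14 = 588/14 = 42.

42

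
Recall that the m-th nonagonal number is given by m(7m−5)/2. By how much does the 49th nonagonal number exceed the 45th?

49·(7·49 − 5)/2 = 8281 and 45·(7·45 − 5)/2 = 6975.
Difference: 8281 − 6975 = 1306.

1306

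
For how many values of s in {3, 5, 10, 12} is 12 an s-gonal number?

s = 3: P(3, 4) = 10 and P(3, 5) = 15; 12 is not s-gonal.
s = 5: P(5, 3) = 12. ✓
s = 10: P(10, 2) = 10 and P(10, 3) = 27; 12 is not s-gonal.
s = 12: P(12, 2) = 12. ✓
Hits: s ∈ {5, 12} → 2.

2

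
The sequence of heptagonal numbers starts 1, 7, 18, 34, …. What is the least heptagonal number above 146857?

147258

Solve n(5n−3)/2 > 146857 for integer n.
The largest n with value ≤ 146857 is 242 (since 146047 ≤ 146857 < 147258), so the first above is n = 243, value 147258.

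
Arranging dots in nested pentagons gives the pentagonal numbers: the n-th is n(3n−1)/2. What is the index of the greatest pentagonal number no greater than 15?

Solve n(3n−1)/2 ≤ 15 for integer n.
n = 3 gives 12 ≤ 15, while n = 4 gives 22 > 15; so the answer is index 3.

3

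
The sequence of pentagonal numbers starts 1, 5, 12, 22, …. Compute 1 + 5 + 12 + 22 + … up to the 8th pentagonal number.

288

Σ i(3i−1)/2 = (3Σi² − Σi) / 2 over i = 1..8.
Σi = 36 and Σi² = 204.
(3·204 − 1·36) / 2 = 576/2 = 288.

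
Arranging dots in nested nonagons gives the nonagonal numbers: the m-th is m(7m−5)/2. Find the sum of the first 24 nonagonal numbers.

Σ i(7i−5)/2 = (7Σi² − 5Σi) / 2 over i = 1..24.
Σi = 300 and Σi² = 4900.
(7·4900 − 5·300) / 2 = 32800/2 = 16400.

16400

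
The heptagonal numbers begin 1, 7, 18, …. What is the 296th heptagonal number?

The 296th heptagonal number is n(5n−3)/2 with n = 296.
296·(5·296 − 3)/2 = 296·1477/2 = 218596.

218596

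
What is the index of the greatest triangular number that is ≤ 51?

9

Solve n(n+1)/2 ≤ 51 for integer n.
n = 9 gives 45 ≤ 51, while n = 10 gives 55 > 51; so the answer is index 9.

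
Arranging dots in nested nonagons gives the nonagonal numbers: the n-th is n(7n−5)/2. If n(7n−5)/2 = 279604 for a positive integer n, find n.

Set n(7n−5)/2 = 279604, giving 7n² − 5n − 559208 = 0.
The discriminant is 25 + 56·279604 = 15657849, and √15657849 = 3957.
So n = (5 + 3957) / 14 = 3962/14 = 283.

283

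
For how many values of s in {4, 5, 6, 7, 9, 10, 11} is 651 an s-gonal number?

s = 4: P(4, 25) = 625 and P(4, 26) = 676; 651 is not s-gonal.
s = 5: P(5, 21) = 651. ✓
s = 6: P(6, 18) = 630 and P(6, 19) = 703; 651 is not s-gonal.
s = 7: P(7, 16) = 616 and P(7, 17) = 697; 651 is not s-gonal.
s = 9: P(9, 14) = 651. ✓
s = 10: P(10, 13) = 637 and P(10, 14) = 742; 651 is not s-gonal.
s = 11: P(11, 12) = 606 and P(11, 13) = 715; 651 is not s-gonal.
Hits: s ∈ {5, 9} → 2.

2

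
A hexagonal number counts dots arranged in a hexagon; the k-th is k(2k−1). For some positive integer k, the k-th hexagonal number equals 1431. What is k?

27

Set n(2n−1) = 1431, giving 2n² − n − 1431 = 0.
So n = (1 + 107) / 4 = 108/4 = 27.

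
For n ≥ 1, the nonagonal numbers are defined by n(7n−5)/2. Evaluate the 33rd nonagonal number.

3729

The 33rd nonagonal number is n(7n−5)/2 with n = 33.
33·(7·33 − 5)/2 = 33·226/2 = 33·113 = 3729.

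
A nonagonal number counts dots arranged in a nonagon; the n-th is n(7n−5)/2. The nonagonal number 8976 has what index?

51

Set n(7n−5)/2 = 8976, giving 7n² − 5n − 17952 = 0.
The discriminant is 25 + 56·8976 = 502681, and √502681 = 709.
So n = (5 + 709) / 14 = 714/14 = 51.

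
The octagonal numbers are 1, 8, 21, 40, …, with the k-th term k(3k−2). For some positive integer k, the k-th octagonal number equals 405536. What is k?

Set n(3n−2) = 405536, giving 3n² − 2n − 405536 = 0.
The discriminant is 4 + 12·405536 = 4866436, and √4866436 = 2206.
So n = (2 + 2206) / 6 = 2208/6 = 368.

368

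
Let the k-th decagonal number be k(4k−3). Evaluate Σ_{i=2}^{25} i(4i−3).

Σ i(4i−3) = 4Σi² − 3Σi over i = 2..25.
Σi = 325 − 1 = 324 and Σi² = 5525 − 1 = 5524.
4·5524 − 3·324 = 21124.

21124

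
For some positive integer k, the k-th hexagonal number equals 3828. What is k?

44

Set n(2n−1) = 3828, giving 2n² − n − 3828 = 0.
The discriminant is 1 + 8·3828 = 30625, and √30625 = 175.
So n = (1 + 175) / 4 = 176/4 = 44.
Check: 44·(2·44 − 1) = 3828. ✓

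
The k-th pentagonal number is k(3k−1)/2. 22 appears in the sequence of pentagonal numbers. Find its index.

4

Set n(3n−1)/2 = 22, giving 3n² − n − 44 = 0.
The discriminant is 1 + 24·22 = 529, and √529 = 23.
So n = (1 + 23) / 6 = 24/6 = 4.
Check: 4·(3·4 − 1)/2 = 22. ✓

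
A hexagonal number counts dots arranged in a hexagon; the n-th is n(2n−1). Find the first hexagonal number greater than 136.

Solve n(2n−1) > 136 for integer n.
The largest n with value ≤ 136 is 8 (since 120 ≤ 136 < 153), so the first above is n = 9, value 153.

153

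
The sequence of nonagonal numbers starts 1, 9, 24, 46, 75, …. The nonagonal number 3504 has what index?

32

Set n(7n−5)/2 = 3504, giving 7n² − 5n − 7008 = 0.
The discriminant is 25 + 56·3504 = 196249, and √196249 = 443.
So n = (5 + 443) / 14 = 448/14 = 32.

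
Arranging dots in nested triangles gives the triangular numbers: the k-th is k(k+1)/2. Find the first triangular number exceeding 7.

10

Solve n(n+1)/2 > 7 for integer n.
The largest n with value ≤ 7 is 3 (since 6 ≤ 7 < 10), so the first above is n = 4, value 10.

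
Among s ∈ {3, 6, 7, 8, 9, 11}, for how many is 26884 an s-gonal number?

2

s = 3: P(3, 231) = 26796 and P(3, 232) = 27028; 26884 is not s-gonal.
s = 6: P(6, 116) = 26796 and P(6, 117) = 27261; 26884 is not s-gonal.
s = 7: P(7, 104) = 26884. ✓
s = 8: P(8, 94) = 26320 and P(8, 95) = 26885; 26884 is not s-gonal.
s = 9: P(9, 88) = 26884. ✓
s = 11: P(11, 77) = 26411 and P(11, 78) = 27105; 26884 is not s-gonal.
Hits: s ∈ {7, 9} → 2.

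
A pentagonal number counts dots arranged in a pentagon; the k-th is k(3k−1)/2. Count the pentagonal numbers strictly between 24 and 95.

The n-th pentagonal number is n(3n−1)/2.
Smallest index with value > 24: n = 5 (giving 35).
Largest index with value < 95: n = 8 (giving 92).
Indices 5 through 8: 4 terms.

4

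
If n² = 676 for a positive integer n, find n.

26

We need n² = 676, so n = √676 = 26.
Check: 26² = 676. ✓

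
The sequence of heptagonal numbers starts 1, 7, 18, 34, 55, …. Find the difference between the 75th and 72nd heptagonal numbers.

1098

75·(5·75 − 3)/2 = 13950 and 72·(5·72 − 3)/2 = 12852.
Difference: 13950 − 12852 = 1098.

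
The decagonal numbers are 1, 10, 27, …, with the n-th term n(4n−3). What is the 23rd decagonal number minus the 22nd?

177

Consecutive decagonal numbers differ by 8n − 7: here 8·23 − 7 = 177.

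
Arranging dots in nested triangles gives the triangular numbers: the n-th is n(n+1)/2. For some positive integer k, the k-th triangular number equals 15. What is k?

Set n(n+1)/2 = 15, giving n² + n − 30 = 0.
The discriminant is 1 + 8·15 = 121, and √121 = 11.
So n = (-1 + 11) / 2 = 10/2 = 5.
Check: 5·6/2 = 15. ✓

5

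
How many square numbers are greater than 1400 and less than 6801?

45

The n-th square number is n².
Smallest index with value > 1400: n = 38 (giving 1444).
Largest index with value < 6801: n = 82 (giving 6724).
Indices 38 through 82: 45 terms.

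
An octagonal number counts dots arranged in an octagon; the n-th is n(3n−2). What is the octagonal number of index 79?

79·(3·79 − 2) = 79·235 = 18565.

18565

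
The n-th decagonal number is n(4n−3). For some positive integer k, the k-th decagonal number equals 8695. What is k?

47

Set n(4n−3) = 8695, giving 4n² − 3n − 8695 = 0.
The discriminant is 9 + 16·8695 = 139129, and √139129 = 373.
So n = (3 + 373) / 8 = 376/8 = 47.
Check: 47·(4·47 − 3) = 8695. ✓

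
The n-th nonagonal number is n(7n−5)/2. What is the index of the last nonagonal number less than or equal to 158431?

213

Solve n(7n−5)/2 ≤ 158431 for integer n.
n = 213 gives 158259 ≤ 158431, while n = 214 gives 159751 > 158431; so the answer is index 213.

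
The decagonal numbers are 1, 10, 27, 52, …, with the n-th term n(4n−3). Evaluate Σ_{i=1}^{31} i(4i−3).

40176

Σ i(4i−3) = 4Σi² − 3Σi over i = 1..31.
Σi = 496 and Σi² = 10416.
4·10416 − 3·496 = 40176.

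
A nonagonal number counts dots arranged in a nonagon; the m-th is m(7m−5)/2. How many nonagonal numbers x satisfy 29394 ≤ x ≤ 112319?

88

The n-th nonagonal number is n(7n−5)/2.
Smallest index with value ≥ 29394: n = 92 (giving 29394).
Largest index with value ≤ 112319: n = 179 (giving 111696).
Indices 92 through 179: 88 terms.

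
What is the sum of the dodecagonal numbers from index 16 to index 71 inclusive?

593236

Σ i(5i−4) = 5Σi² − 4Σi over i = 16..71.
Σi = 2556 − 120 = 2436 and Σi² = 121836 − 1240 = 120596.
5·120596 − 4·2436 = 593236.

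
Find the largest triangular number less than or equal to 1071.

Solve n(n+1)/2 ≤ 1071 for integer n.
n = 45 gives 1035 ≤ 1071, while n = 46 gives 1081 > 1071; so the answer is 1035.

1035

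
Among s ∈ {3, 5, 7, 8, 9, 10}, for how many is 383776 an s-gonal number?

s = 3: P(3, 875) = 383250 and P(3, 876) = 384126; 383776 is not s-gonal.
s = 5: P(5, 505) = 382285 and P(5, 506) = 383801; 383776 is not s-gonal.
s = 7: P(7, 392) = 383572 and P(7, 393) = 385533; 383776 is not s-gonal.
s = 8: P(8, 358) = 383776. ✓
s = 9: P(9, 331) = 382636 and P(9, 332) = 384954; 383776 is not s-gonal.
s = 10: P(10, 310) = 383470 and P(10, 311) = 385951; 383776 is not s-gonal.
Hits: s ∈ {8} → 1.

1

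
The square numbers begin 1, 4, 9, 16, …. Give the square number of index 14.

196

The 14th square number is n² with n = 14.
14² = 196.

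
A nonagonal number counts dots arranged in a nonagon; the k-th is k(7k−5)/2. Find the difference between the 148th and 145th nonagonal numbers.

3069

148·(7·148 − 5)/2 = 76294 and 145·(7·145 − 5)/2 = 73225.
Difference: 76294 − 73225 = 3069.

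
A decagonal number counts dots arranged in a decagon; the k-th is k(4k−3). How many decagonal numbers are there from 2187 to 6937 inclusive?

19

The n-th decagonal number is n(4n−3).
Smallest index with value ≥ 2187: n = 24 (giving 2232).
Largest index with value ≤ 6937: n = 42 (giving 6930).
Indices 24 through 42: 19 terms.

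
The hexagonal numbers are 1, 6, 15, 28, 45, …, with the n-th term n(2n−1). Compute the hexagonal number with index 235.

The 235th hexagonal number is n(2n−1) with n = 235.
235·(2·235 − 1) = 235·469 = 110215.

110215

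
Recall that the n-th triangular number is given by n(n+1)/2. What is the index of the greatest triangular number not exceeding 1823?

Solve n(n+1)/2 ≤ 1823 for integer n.
n = 59 gives 1770 ≤ 1823, while n = 60 gives 1830 > 1823; so the answer is index 59.

59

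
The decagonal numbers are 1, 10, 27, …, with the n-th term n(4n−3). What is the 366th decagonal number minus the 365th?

2921

Consecutive decagonal numbers differ by 8n − 7: here 8·366 − 7 = 2921.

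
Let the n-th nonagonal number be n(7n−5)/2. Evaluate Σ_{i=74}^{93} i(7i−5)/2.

486210

Σ i(7i−5)/2 = (7Σi² − 5Σi) / 2 over i = 74..93.
Σi = 4371 − 2701 = 1670 and Σi² = 272459 − 132349 = 140110.
(7·140110 − 5·1670) / 2 = 972420/2 = 486210.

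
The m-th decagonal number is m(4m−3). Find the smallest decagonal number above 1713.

1870

Solve n(4n−3) > 1713 for integer n.
The largest n with value ≤ 1713 is 21 (since 1701 ≤ 1713 < 1870), so the first above is n = 22, value 1870.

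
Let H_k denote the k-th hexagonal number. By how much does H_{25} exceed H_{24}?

97

Consecutive hexagonal numbers differ by 4n − 3: here 4·25 − 3 = 97.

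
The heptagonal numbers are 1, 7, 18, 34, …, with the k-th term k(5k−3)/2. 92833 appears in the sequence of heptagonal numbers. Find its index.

Set n(5n−3)/2 = 92833, giving 5n² − 3n − 185666 = 0.
So n = (3 + 1927) / 10 = 1930/10 = 193.
Check: 193·(5·193 − 3)/2 = 92833. ✓

193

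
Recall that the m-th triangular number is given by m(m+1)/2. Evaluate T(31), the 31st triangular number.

The 31st triangular number is n(n+1)/2 with n = 31.
31·32/2 = 992/2 = 496.

496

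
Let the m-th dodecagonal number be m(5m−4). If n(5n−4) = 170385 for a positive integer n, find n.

Set n(5n−4) = 170385, giving 5n² − 4n − 170385 = 0.
So n = (4 + 1846) / 10 = 1850/10 = 185.

185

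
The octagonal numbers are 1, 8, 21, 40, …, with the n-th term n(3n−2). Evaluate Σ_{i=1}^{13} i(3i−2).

Σ i(3i−2) = 3Σi² − 2Σi over i = 1..13.
Σi = 91 and Σi² = 819.
3·819 − 2·91 = 2275.

2275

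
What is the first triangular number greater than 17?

Solve n(n+1)/2 > 17 for integer n.
The largest n with value ≤ 17 is 5 (since 15 ≤ 17 < 21), so the first above is n = 6, value 21.

21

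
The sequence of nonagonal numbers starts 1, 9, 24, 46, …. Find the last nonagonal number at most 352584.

350919

Solve n(7n−5)/2 ≤ 352584 for integer n.
n = 317 gives 350919 ≤ 352584, while n = 318 gives 353139 > 352584; so the answer is 350919.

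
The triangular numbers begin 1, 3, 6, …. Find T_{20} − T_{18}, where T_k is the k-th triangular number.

20·21/2 = 210 and 18·19/2 = 171.
Difference: 210 − 171 = 39.

39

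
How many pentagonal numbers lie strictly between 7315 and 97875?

185

The n-th pentagonal number is n(3n−1)/2.
Smallest index with value > 7315: n = 71 (giving 7526).
Largest index with value < 97875: n = 255 (giving 97410).
Indices 71 through 255: 185 terms.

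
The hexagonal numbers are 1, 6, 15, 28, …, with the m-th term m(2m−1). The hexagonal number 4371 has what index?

47

Set n(2n−1) = 4371, giving 2n² − n − 4371 = 0.
The discriminant is 1 + 8·4371 = 34969, and √34969 = 187.
So n = (1 + 187) / 4 = 188/4 = 47.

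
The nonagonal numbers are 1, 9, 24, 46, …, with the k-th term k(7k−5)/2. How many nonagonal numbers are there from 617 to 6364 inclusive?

30

The n-th nonagonal number is n(7n−5)/2.
Smallest index with value ≥ 617: n = 14 (giving 651).
Largest index with value ≤ 6364: n = 43 (giving 6364).
Indices 14 through 43: 30 terms.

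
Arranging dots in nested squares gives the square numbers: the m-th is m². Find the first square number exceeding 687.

729

Solve n² > 687 for integer n.
The largest n with value ≤ 687 is 26 (since 676 ≤ 687 < 729), so the first above is n = 27, value 729.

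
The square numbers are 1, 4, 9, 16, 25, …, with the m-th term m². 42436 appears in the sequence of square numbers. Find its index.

We need n² = 42436, so n = √42436 = 206.

206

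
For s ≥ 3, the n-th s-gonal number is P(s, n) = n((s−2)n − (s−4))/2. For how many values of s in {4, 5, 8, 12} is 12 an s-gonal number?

s = 4: P(4, 3) = 9 and P(4, 4) = 16; 12 is not s-gonal.
s = 5: P(5, 3) = 12. ✓
s = 8: P(8, 2) = 8 and P(8, 3) = 21; 12 is not s-gonal.
s = 12: P(12, 2) = 12. ✓
Hits: s ∈ {5, 12} → 2.

2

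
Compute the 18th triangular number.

171

The 18th triangular number is n(n+1)/2 with n = 18.
18·19/2 = 342/2 = 171.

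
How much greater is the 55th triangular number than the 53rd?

109

55·56/2 = 1540 and 53·54/2 = 1431.
Difference: 1540 − 1431 = 109.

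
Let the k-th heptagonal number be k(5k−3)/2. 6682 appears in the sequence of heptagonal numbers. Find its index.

Set n(5n−3)/2 = 6682, giving 5n² − 3n − 13364 = 0.
The discriminant is 9 + 40·6682 = 267289, and √267289 = 517.
So n = (3 + 517) / 10 = 520/10 = 52.

52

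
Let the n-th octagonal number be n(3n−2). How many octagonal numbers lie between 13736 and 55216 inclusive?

69

The n-th octagonal number is n(3n−2).
Smallest index with value ≥ 13736: n = 68 (giving 13736).
Largest index with value ≤ 55216: n = 136 (giving 55216).
Indices 68 through 136: 69 terms.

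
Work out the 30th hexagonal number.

1770

30·(2·30 − 1) = 30·59 = 1770.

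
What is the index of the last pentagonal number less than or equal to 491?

Solve n(3n−1)/2 ≤ 491 for integer n.
n = 18 gives 477 ≤ 491, while n = 19 gives 532 > 491; so the answer is index 18.

18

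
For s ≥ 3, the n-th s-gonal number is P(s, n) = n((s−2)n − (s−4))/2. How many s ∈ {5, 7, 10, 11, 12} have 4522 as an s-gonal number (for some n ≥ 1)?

1

s = 5: P(5, 55) = 4510 and P(5, 56) = 4676; 4522 is not s-gonal.
s = 7: P(7, 42) = 4347 and P(7, 43) = 4558; 4522 is not s-gonal.
s = 10: P(10, 34) = 4522. ✓
s = 11: P(11, 32) = 4496 and P(11, 33) = 4785; 4522 is not s-gonal.
s = 12: P(12, 30) = 4380 and P(12, 31) = 4681; 4522 is not s-gonal.
Hits: s ∈ {10} → 1.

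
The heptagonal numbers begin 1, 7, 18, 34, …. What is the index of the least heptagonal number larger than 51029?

Solve n(5n−3)/2 > 51029 for integer n.
The largest n with value ≤ 51029 is 143 (since 50908 ≤ 51029 < 51624), so the first above is n = 144, value 51624.

144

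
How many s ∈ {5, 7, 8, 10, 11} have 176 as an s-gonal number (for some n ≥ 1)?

2

s = 5: P(5, 11) = 176. ✓
s = 7: P(7, 8) = 148 and P(7, 9) = 189; 176 is not s-gonal.
s = 8: P(8, 8) = 176. ✓
s = 10: P(10, 7) = 175 and P(10, 8) = 232; 176 is not s-gonal.
s = 11: P(11, 6) = 141 and P(11, 7) = 196; 176 is not s-gonal.
Hits: s ∈ {5, 8} → 2.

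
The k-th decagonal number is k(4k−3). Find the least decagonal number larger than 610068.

Solve n(4n−3) > 610068 for integer n.
The largest n with value ≤ 610068 is 390 (since 607230 ≤ 610068 < 610351), so the first above is n = 391, value 610351.

610351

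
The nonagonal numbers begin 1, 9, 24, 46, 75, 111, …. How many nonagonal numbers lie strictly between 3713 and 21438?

The n-th nonagonal number is n(7n−5)/2.
Smallest index with value > 3713: n = 33 (giving 3729).
Largest index with value < 21438: n = 78 (giving 21099).
Indices 33 through 78: 46 terms.

46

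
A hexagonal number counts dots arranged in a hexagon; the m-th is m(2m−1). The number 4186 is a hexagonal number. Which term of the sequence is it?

46

Set n(2n−1) = 4186, giving 2n² − n − 4186 = 0.
The discriminant is 1 + 8·4186 = 33489, and √33489 = 183.
So n = (1 + 183) / 4 = 184/4 = 46.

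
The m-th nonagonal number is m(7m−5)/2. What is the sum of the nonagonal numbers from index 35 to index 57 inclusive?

171235

Σ i(7i−5)/2 = (7Σi² − 5Σi) / 2 over i = 35..57.
Σi = 1653 − 595 = 1058 and Σi² = 63365 − 13685 = 49680.
(7·49680 − 5·1058) / 2 = 342470/2 = 171235.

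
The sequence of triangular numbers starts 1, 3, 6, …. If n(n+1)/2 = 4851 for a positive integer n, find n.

98

Set n(n+1)/2 = 4851, giving n² + n − 9702 = 0.
The discriminant is 1 + 8·4851 = 38809, and √38809 = 197.
So n = (-1 + 197) / 2 = 196/2 = 98.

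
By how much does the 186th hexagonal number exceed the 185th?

Consecutive hexagonal numbers differ by 4n − 3: here 4·186 − 3 = 741.

741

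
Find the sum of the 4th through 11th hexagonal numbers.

Σ i(2i−1) = 2Σi² − Σi over i = 4..11.
Σi = 66 − 6 = 60 and Σi² = 506 − 14 = 492.
2·492 − 1·60 = 924.

924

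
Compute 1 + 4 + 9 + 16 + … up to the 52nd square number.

Σ_{i=1}^{52} i² = 52·53·105/6 = 48230.

48230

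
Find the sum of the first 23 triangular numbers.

Σ i(i+1)/2 = (Σi² + Σi) / 2 over i = 1..23.
Σi = 276 and Σi² = 4324.
(1·4324 + 1·276) / 2 = 4600/2 = 2300.

2300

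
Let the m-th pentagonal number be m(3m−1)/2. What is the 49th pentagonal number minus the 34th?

1860

49·(3·49 − 1)/2 = 3577 and 34·(3·34 − 1)/2 = 1717.
Difference: 3577 − 1717 = 1860.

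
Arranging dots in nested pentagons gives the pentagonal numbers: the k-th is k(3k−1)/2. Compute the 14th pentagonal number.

287

14·(3·14 − 1)/2 = 14·41/2 = 287.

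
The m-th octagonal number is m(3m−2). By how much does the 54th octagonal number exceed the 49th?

1535

54·(3·54 − 2) = 8640 and 49·(3·49 − 2) = 7105.
Difference: 8640 − 7105 = 1535.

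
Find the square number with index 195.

195² = 38025.

38025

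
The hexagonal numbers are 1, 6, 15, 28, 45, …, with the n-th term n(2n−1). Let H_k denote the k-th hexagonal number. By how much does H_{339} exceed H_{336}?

339·(2·339 − 1) = 229503 and 336·(2·336 − 1) = 225456.
Difference: 229503 − 225456 = 4047.

4047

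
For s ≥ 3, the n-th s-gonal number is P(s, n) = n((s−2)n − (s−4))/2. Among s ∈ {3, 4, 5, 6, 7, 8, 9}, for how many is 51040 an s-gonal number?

s = 3: P(3, 319) = 51040. ✓
s = 4: P(4, 225) = 50625 and P(4, 226) = 51076; 51040 is not s-gonal.
s = 5: P(5, 184) = 50692 and P(5, 185) = 51245; 51040 is not s-gonal.
s = 6: P(6, 160) = 51040. ✓
s = 7: P(7, 143) = 50908 and P(7, 144) = 51624; 51040 is not s-gonal.
s = 8: P(8, 130) = 50440 and P(8, 131) = 51221; 51040 is not s-gonal.
s = 9: P(9, 121) = 50941 and P(9, 122) = 51789; 51040 is not s-gonal.
Hits: s ∈ {3, 6} → 2.

2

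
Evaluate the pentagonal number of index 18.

477

The 18th pentagonal number is n(3n−1)/2 with n = 18.
18·(3·18 − 1)/2 = 18·53/2 = 477.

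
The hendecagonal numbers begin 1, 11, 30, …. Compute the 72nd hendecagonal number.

The 72nd hendecagonal number is n(9n−7)/2 with n = 72.
72·(9·72 − 7)/2 = 72·641/2 = 23076.

23076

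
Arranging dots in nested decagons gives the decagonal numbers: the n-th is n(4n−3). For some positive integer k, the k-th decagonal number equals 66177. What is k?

Set n(4n−3) = 66177, giving 4n² − 3n − 66177 = 0.
The discriminant is 9 + 16·66177 = 1058841, and √1058841 = 1029.
So n = (3 + 1029) / 8 = 1032/8 = 129.

129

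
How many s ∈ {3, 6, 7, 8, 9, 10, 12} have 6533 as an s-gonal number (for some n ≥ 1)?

s = 3: P(3, 113) = 6441 and P(3, 114) = 6555; 6533 is not s-gonal.
s = 6: P(6, 57) = 6441 and P(6, 58) = 6670; 6533 is not s-gonal.
s = 7: P(7, 51) = 6426 and P(7, 52) = 6682; 6533 is not s-gonal.
s = 8: P(8, 47) = 6533. ✓
s = 9: P(9, 43) = 6364 and P(9, 44) = 6666; 6533 is not s-gonal.
s = 10: P(10, 40) = 6280 and P(10, 41) = 6601; 6533 is not s-gonal.
s = 12: P(12, 36) = 6336 and P(12, 37) = 6697; 6533 is not s-gonal.
Hits: s ∈ {8} → 1.

1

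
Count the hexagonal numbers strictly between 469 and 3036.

24

The n-th hexagonal number is n(2n−1).
Smallest index with value > 469: n = 16 (giving 496).
Largest index with value < 3036: n = 39 (giving 3003).
Indices 16 through 39: 24 terms.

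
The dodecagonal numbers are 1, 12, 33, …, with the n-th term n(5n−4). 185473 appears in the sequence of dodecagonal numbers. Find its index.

Set n(5n−4) = 185473, giving 5n² − 4n − 185473 = 0.
So n = (4 + 1926) / 10 = 1930/10 = 193.

193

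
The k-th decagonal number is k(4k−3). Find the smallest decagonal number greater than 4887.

Solve n(4n−3) > 4887 for integer n.
The largest n with value ≤ 4887 is 35 (since 4795 ≤ 4887 < 5076), so the first above is n = 36, value 5076.

5076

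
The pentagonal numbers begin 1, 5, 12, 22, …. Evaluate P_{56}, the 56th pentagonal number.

56·(3·56 − 1)/2 = 56·167/2 = 4676.

4676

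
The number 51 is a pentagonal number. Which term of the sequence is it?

6

Set n(3n−1)/2 = 51, giving 3n² − n − 102 = 0.
The discriminant is 1 + 24·51 = 1225, and √1225 = 35.
So n = (1 + 35) / 6 = 36/6 = 6.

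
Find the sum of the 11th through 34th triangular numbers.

6920

Σ i(i+1)/2 = (Σi² + Σi) / 2 over i = 11..34.
Σi = 595 − 55 = 540 and Σi² = 13685 − 385 = 13300.
(1·13300 + 1·540) / 2 = 13840/2 = 6920.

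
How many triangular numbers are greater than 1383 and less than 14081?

The n-th triangular number is n(n+1)/2.
Smallest index with value > 1383: n = 53 (giving 1431).
Largest index with value < 14081: n = 167 (giving 14028).
Indices 53 through 167: 115 terms.

115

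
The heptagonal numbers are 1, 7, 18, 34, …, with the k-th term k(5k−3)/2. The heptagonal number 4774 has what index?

Set n(5n−3)/2 = 4774, giving 5n² − 3n − 9548 = 0.
The discriminant is 9 + 40·4774 = 190969, and √190969 = 437.
So n = (3 + 437) / 10 = 440/10 = 44.
Check: 44·(5·44 − 3)/2 = 4774. ✓

44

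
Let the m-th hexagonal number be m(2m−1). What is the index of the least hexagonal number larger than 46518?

153

Solve n(2n−1) > 46518 for integer n.
The largest n with value ≤ 46518 is 152 (since 46056 ≤ 46518 < 46665), so the first above is n = 153, value 46665.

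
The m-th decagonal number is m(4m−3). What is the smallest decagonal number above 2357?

Solve n(4n−3) > 2357 for integer n.
The largest n with value ≤ 2357 is 24 (since 2232 ≤ 2357 < 2425), so the first above is n = 25, value 2425.

2425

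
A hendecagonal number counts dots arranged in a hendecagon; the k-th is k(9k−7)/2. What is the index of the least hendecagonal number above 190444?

Solve n(9n−7)/2 > 190444 for integer n.
The largest n with value ≤ 190444 is 206 (since 190241 ≤ 190444 < 192096), so the first above is n = 207, value 192096.

207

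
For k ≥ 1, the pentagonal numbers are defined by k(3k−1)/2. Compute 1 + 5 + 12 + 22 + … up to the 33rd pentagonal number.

Σ i(3i−1)/2 = (3Σi² − Σi) / 2 over i = 1..33.
Σi = 561 and Σi² = 12529.
(3·12529 − 1·561) / 2 = 37026/2 = 18513.

18513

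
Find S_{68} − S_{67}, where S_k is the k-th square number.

135

n² − (n−1)² = 2n − 1, so 68² − 67² = 2·68 − 1 = 135.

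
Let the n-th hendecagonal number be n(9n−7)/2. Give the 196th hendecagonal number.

172186

The 196th hendecagonal number is n(9n−7)/2 with n = 196.
196·(9·196 − 7)/2 = 196·1757/2 = 172186.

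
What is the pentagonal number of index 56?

4676

56·(3·56 − 1)/2 = 56·167/2 = 4676.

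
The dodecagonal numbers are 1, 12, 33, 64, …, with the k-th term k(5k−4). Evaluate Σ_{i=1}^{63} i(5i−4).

418656

Σ i(5i−4) = 5Σi² − 4Σi over i = 1..63.
Σi = 2016 and Σi² = 85344.
5·85344 − 4·2016 = 418656.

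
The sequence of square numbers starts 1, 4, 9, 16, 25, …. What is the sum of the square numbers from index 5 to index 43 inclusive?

Σ_{i=5}^{43} i² = 27434 − 30 = 27404.

27404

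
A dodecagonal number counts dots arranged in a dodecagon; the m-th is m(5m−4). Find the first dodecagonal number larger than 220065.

221761

Solve n(5n−4) > 220065 for integer n.
The largest n with value ≤ 220065 is 210 (since 219660 ≤ 220065 < 221761), so the first above is n = 211, value 221761.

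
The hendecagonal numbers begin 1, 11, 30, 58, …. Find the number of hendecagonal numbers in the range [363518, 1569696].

307

The n-th hendecagonal number is n(9n−7)/2.
Smallest index with value ≥ 363518: n = 285 (giving 364515).
Largest index with value ≤ 1569696: n = 591 (giving 1569696).
Indices 285 through 591: 307 terms.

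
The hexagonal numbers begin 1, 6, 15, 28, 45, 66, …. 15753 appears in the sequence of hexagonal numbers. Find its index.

89

Set n(2n−1) = 15753, giving 2n² − n − 15753 = 0.
The discriminant is 1 + 8·15753 = 126025, and √126025 = 355.
So n = (1 + 355) / 4 = 356/4 = 89.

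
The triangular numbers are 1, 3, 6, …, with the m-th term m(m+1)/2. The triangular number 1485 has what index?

Set n(n+1)/2 = 1485, giving n² + n − 2970 = 0.
The discriminant is 1 + 8·1485 = 11881, and √11881 = 109.
So n = (-1 + 109) / 2 = 108/2 = 54.

54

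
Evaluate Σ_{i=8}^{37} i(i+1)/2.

9055

Σ i(i+1)/2 = (Σi² + Σi) / 2 over i = 8..37.
Σi = 703 − 28 = 675 and Σi² = 17575 − 140 = 17435.
(1·17435 + 1·675) / 2 = 18110/2 = 9055.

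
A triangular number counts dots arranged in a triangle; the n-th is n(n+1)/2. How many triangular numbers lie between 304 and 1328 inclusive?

The n-th triangular number is n(n+1)/2.
Smallest index with value ≥ 304: n = 25 (giving 325).
Largest index with value ≤ 1328: n = 51 (giving 1326).
Indices 25 through 51: 27 terms.

27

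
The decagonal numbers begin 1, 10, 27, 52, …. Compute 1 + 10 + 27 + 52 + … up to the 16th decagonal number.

5576

Σ i(4i−3) = 4Σi² − 3Σi over i = 1..16.
Σi = 136 and Σi² = 1496.
4·1496 − 3·136 = 5576.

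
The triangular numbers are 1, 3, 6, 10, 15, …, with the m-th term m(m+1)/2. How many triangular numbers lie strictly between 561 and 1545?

The n-th triangular number is n(n+1)/2.
Smallest index with value > 561: n = 34 (giving 595).
Largest index with value < 1545: n = 55 (giving 1540).
Indices 34 through 55: 22 terms.

22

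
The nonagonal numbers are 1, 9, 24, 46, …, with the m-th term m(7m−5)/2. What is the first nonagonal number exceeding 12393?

12450

Solve n(7n−5)/2 > 12393 for integer n.
The largest n with value ≤ 12393 is 59 (since 12036 ≤ 12393 < 12450), so the first above is n = 60, value 12450.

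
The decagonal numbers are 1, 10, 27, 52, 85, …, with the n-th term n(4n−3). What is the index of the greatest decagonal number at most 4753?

34

Solve n(4n−3) ≤ 4753 for integer n.
n = 34 gives 4522 ≤ 4753, while n = 35 gives 4795 > 4753; so the answer is index 34.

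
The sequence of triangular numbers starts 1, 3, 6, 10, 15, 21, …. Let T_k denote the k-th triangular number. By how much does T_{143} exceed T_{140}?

143·144/2 = 10296 and 140·141/2 = 9870.
Difference: 10296 − 9870 = 426.

426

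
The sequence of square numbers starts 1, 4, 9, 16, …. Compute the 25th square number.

The 25th square number is n² with n = 25.
25² = 625.

625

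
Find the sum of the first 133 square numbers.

793079

Σ_{i=1}^{133} i² = 133·134·267/6 = 793079.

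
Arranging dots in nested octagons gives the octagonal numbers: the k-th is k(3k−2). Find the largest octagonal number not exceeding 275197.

274821

Solve n(3n−2) ≤ 275197 for integer n.
n = 303 gives 274821 ≤ 275197, while n = 304 gives 276640 > 275197; so the answer is 274821.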